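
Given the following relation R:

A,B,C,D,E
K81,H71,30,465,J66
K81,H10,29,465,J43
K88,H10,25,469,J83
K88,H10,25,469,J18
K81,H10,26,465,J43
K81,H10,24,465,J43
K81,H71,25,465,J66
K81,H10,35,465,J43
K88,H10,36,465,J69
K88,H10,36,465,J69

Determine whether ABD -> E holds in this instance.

No

(A=K81, B=H71, D=465): 2 rows → E = J66, J66 ✓
(A=K81, B=H10, D=465): 4 rows → E = J43, J43, J43, J43 ✓
(A=K88, B=H10, D=469): 2 rows → E takes values {J83, J18} — violation
(A=K88, B=H10, D=465): 2 rows → E = J69, J69 ✓
Two rows agree on ABD but differ on E, so ABD -> E does not hold.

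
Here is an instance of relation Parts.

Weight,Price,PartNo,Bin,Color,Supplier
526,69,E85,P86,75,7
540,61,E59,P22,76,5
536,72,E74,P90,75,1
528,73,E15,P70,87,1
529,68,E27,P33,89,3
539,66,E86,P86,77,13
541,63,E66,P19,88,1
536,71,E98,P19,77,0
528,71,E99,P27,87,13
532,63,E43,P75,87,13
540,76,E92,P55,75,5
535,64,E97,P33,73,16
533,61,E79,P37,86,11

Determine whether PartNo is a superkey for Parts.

All 13 rows have distinct PartNo values, so PartNo → (all attributes) holds and PartNo is a superkey.

Yes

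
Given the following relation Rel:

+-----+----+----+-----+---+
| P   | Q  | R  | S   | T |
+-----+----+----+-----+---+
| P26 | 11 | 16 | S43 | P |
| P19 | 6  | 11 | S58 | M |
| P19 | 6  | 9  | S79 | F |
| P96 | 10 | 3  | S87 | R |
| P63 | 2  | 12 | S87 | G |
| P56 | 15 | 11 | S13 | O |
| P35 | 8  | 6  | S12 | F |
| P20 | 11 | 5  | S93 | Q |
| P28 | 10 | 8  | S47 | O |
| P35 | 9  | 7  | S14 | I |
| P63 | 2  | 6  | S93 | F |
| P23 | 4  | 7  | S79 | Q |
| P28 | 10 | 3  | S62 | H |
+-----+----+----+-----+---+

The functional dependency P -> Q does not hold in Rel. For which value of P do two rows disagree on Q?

P35

P=P26: 1 row → Q = 11 ✓
P=P19: 2 rows → Q = 6, 6 ✓
P=P96: 1 row → Q = 10 ✓
P=P63: 2 rows → Q = 2, 2 ✓
P=P56: 1 row → Q = 15 ✓
P=P35: 2 rows → Q takes values {8, 9} — violation
P=P20: 1 row → Q = 11 ✓
P=P28: 2 rows → Q = 10, 10 ✓
P=P23: 1 row → Q = 4 ✓
The only P value with inconsistent Q is P=P35.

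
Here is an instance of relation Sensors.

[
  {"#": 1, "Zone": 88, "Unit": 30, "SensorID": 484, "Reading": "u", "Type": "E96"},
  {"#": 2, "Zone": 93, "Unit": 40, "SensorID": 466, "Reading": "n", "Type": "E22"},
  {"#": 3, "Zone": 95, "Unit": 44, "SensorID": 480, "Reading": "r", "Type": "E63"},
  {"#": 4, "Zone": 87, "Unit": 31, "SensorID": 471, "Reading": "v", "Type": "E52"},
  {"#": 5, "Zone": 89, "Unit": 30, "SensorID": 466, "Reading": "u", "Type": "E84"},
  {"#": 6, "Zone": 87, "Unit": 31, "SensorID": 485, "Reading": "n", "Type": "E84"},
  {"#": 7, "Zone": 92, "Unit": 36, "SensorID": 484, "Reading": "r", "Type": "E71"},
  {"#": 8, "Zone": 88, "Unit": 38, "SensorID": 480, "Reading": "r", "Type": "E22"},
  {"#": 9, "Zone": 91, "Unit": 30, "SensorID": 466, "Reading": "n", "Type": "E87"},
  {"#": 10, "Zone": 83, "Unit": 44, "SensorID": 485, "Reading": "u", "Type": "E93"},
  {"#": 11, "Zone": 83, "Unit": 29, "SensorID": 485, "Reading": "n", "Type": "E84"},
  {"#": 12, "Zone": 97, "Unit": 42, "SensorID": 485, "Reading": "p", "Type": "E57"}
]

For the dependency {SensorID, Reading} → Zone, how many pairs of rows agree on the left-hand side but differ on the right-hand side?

(SensorID=466, Reading=n): violating pairs (2,9) — 1 pair.
(SensorID=480, Reading=r): violating pairs (3,8) — 1 pair.
(SensorID=485, Reading=n): violating pairs (6,11) — 1 pair.

3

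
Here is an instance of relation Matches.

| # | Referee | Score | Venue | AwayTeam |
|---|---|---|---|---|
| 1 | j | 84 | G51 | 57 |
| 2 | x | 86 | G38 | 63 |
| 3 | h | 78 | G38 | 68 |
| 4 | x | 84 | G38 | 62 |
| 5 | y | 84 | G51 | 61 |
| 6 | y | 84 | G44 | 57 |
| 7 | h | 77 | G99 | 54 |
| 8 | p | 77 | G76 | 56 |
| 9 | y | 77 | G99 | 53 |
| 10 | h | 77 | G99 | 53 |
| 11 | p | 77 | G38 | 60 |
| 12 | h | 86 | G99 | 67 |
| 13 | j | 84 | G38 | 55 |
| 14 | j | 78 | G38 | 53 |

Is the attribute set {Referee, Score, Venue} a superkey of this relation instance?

No

Rows 7 and 10 have the same {Referee, Score, Venue} value (Referee=h, Score=77, Venue=G99) but are distinct tuples, so {Referee, Score, Venue} does not determine every attribute — not a superkey.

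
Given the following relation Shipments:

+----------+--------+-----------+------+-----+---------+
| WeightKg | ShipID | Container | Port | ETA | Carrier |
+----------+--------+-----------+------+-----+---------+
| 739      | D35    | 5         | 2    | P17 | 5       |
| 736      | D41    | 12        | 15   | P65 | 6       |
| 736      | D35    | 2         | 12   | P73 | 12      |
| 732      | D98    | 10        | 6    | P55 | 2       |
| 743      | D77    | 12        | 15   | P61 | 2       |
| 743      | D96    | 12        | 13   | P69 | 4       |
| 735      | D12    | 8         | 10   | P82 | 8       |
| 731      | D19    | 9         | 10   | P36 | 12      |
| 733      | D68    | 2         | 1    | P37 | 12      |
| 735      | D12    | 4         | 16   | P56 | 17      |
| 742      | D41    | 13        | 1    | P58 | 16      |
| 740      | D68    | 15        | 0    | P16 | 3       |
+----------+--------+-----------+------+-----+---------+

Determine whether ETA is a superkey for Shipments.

Yes

All 12 rows have distinct ETA values, so ETA → (all attributes) holds and ETA is a superkey.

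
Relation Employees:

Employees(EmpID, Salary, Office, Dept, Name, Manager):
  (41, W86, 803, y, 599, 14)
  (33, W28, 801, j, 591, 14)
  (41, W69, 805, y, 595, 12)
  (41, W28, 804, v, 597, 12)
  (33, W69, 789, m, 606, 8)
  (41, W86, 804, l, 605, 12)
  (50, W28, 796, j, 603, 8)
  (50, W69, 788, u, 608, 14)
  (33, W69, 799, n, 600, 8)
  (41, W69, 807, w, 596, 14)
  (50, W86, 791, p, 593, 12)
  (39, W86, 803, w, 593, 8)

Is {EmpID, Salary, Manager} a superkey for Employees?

No

Two distinct rows share (EmpID=33, Salary=W69, Manager=8), so {EmpID, Salary, Manager} does not determine every attribute — not a superkey.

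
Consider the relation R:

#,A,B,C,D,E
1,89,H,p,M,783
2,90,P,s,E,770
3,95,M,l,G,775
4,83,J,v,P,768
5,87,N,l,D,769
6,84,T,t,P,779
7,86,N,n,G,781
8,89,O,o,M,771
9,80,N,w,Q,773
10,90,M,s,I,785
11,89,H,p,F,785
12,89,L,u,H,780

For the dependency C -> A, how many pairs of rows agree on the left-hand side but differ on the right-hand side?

1

C=p: all 2 rows agree on A — 0 pairs.
C=s: all 2 rows agree on A — 0 pairs.
C=l: violating pairs (3,5) — 1 pair.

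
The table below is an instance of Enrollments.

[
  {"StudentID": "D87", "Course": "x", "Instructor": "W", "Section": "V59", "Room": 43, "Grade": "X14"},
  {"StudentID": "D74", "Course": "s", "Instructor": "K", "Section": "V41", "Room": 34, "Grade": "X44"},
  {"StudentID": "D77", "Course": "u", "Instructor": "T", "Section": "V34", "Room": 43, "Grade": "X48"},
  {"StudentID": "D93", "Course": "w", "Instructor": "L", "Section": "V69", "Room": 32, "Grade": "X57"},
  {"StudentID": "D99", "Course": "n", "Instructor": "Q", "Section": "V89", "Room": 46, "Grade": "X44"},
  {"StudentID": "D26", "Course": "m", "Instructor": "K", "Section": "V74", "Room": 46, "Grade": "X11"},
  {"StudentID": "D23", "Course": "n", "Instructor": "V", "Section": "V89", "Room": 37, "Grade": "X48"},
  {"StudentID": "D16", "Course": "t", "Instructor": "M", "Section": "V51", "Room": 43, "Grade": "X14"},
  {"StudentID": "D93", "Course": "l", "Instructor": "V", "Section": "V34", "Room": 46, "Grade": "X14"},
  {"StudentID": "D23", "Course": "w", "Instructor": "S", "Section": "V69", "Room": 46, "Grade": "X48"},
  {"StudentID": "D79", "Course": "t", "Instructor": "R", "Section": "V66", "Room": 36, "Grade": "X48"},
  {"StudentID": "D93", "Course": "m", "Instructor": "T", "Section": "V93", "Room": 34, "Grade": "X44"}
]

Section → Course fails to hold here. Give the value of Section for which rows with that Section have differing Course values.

V34

Section=V59: 1 row → Course = x ✓
Section=V41: 1 row → Course = s ✓
Section=V34: 2 rows → Course takes values {u, l} — violation
Section=V69: 2 rows → Course = w, w ✓
Section=V89: 2 rows → Course = n, n ✓
Section=V74: 1 row → Course = m ✓
Section=V51: 1 row → Course = t ✓
Section=V66: 1 row → Course = t ✓
Section=V93: 1 row → Course = m ✓
The only Section value with inconsistent Course is Section=V34.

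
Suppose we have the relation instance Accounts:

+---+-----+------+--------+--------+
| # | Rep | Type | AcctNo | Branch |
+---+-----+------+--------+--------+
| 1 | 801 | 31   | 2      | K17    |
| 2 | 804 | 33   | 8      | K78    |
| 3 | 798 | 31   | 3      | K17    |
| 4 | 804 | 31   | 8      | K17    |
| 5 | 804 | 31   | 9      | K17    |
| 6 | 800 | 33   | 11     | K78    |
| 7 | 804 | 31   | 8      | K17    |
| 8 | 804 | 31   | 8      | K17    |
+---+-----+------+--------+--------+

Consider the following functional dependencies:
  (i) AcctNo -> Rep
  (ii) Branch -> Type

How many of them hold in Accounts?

2

(i) AcctNo -> Rep: every LHS value maps to a single RHS value — holds.
(ii) Branch -> Type: every LHS value maps to a single RHS value — holds.
2 of the 2 dependencies hold.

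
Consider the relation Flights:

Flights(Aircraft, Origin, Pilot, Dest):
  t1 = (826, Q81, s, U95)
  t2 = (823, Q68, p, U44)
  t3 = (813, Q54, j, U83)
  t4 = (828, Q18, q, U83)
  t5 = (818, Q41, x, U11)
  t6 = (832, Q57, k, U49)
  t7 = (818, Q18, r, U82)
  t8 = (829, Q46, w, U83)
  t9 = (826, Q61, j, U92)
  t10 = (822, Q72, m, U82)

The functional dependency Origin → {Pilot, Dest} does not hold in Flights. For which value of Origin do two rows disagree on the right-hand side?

Origin=Q81: row 1 → {Pilot,Dest} = (s, U95) ✓
Origin=Q68: row 2 → {Pilot,Dest} = (p, U44) ✓
Origin=Q54: row 3 → {Pilot,Dest} = (j, U83) ✓
Origin=Q18: rows 4, 7 → {Pilot,Dest} takes values {(q, U83), (r, U82)} — violation
Origin=Q41: row 5 → {Pilot,Dest} = (x, U11) ✓
Origin=Q57: row 6 → {Pilot,Dest} = (k, U49) ✓
Origin=Q46: row 8 → {Pilot,Dest} = (w, U83) ✓
Origin=Q61: row 9 → {Pilot,Dest} = (j, U92) ✓
Origin=Q72: row 10 → {Pilot,Dest} = (m, U82) ✓
The only Origin value with inconsistent RHS is Origin=Q18.

Q18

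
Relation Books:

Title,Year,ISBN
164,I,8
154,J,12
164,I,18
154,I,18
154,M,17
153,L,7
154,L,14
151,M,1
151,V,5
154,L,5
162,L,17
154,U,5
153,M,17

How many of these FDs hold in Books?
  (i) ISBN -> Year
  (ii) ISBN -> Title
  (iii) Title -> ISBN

0

(i) ISBN -> Year: ISBN=17: 3 rows → Year takes values {M, L} — violation; ISBN=5: 3 rows → Year takes values {V, L, U} — violation — fails.
(ii) ISBN -> Title: ISBN=18: 2 rows → Title takes values {164, 154} — violation; ISBN=17: 3 rows → Title takes values {154, 162, 153} — violation; ISBN=5: 3 rows → Title takes values {151, 154} — violation — fails.
(iii) Title -> ISBN: Title=164: 2 rows → ISBN takes values {8, 18} — violation; Title=154: 6 rows → ISBN takes values {12, 18, 17, 14, 5} — violation; Title=153: 2 rows → ISBN takes values {7, 17} — violation; Title=151: 2 rows → ISBN takes values {1, 5} — violation — fails.
None of the 3 dependencies hold.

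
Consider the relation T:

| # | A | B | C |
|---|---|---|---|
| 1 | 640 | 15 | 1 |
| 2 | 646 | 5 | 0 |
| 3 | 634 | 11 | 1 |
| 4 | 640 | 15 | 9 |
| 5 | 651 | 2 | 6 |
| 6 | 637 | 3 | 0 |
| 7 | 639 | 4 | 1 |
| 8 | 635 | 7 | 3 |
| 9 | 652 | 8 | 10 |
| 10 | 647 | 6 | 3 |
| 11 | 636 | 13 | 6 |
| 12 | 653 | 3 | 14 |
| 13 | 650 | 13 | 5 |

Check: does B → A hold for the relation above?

No

B=15: rows 1, 4 → A = 640, 640 ✓
B=5: row 2 → A = 646 ✓
B=11: row 3 → A = 634 ✓
B=2: row 5 → A = 651 ✓
B=3: rows 6, 12 → A takes values {637, 653} — violation
B=4: row 7 → A = 639 ✓
B=7: row 8 → A = 635 ✓
B=8: row 9 → A = 652 ✓
B=6: row 10 → A = 647 ✓
B=13: rows 11, 13 → A takes values {636, 650} — violation
Two rows agree on B but differ on A, so B → A does not hold.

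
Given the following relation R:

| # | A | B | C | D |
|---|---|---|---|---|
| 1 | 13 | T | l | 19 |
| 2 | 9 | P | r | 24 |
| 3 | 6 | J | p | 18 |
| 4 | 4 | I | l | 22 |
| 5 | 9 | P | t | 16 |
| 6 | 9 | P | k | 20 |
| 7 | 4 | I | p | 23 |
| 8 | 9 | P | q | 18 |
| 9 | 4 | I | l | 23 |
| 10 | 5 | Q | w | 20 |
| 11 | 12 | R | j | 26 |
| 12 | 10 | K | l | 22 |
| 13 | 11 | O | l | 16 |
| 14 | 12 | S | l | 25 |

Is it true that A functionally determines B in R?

A=13: row 1 → B = T ✓
A=9: rows 2, 5, 6, 8 → B = P, P, P, P ✓
A=6: row 3 → B = J ✓
A=4: rows 4, 7, 9 → B = I, I, I ✓
A=5: row 10 → B = Q ✓
A=12: rows 11, 14 → B takes values {R, S} — violation
A=10: row 12 → B = K ✓
A=11: row 13 → B = O ✓
Two rows agree on A but differ on B, so A -> B does not hold.

No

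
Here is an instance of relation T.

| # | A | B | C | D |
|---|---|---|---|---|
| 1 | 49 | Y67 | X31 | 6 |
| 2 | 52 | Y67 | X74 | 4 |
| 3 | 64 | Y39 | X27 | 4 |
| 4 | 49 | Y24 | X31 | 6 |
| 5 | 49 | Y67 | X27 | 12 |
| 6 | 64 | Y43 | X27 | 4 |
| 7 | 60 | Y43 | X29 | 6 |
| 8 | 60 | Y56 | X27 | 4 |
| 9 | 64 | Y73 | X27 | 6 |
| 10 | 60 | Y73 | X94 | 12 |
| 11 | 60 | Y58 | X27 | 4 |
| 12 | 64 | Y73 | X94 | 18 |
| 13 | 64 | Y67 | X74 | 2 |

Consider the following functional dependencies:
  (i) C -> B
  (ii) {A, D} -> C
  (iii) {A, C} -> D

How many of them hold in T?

(i) C -> B: C=X31: rows 1, 4 → B takes values {Y67, Y24} — violation; C=X27: rows 3, 5, 6, 8, 9, 11 → B takes values {Y39, Y67, Y43, Y56, Y73, Y58} — violation — fails.
(ii) {A, D} -> C: every LHS value maps to a single RHS value — holds.
(iii) {A, C} -> D: (A=64, C=X27): rows 3, 6, 9 → D takes values {4, 6} — violation — fails.
1 of the 3 dependencies holds.

1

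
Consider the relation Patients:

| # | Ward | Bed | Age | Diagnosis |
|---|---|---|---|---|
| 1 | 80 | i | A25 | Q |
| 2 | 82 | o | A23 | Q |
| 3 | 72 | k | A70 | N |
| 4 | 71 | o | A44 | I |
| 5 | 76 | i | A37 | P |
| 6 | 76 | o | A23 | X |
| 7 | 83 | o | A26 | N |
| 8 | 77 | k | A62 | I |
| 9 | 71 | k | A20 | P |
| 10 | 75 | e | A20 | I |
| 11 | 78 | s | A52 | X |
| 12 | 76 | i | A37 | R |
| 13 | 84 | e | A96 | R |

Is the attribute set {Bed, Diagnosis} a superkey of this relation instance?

All 13 rows have distinct {Bed, Diagnosis} values, so {Bed, Diagnosis} → (all attributes) holds and {Bed, Diagnosis} is a superkey.

Yes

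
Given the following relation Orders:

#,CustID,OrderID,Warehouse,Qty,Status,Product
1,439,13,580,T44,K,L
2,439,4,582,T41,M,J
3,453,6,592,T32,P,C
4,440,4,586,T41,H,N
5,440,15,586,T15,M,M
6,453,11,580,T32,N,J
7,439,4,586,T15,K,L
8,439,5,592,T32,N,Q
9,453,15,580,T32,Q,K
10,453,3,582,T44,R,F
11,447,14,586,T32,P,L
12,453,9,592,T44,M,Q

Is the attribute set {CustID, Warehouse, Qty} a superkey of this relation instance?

No

Rows 6 and 9 have the same {CustID, Warehouse, Qty} value (CustID=453, Warehouse=580, Qty=T32) but are distinct tuples, so {CustID, Warehouse, Qty} does not determine every attribute — not a superkey.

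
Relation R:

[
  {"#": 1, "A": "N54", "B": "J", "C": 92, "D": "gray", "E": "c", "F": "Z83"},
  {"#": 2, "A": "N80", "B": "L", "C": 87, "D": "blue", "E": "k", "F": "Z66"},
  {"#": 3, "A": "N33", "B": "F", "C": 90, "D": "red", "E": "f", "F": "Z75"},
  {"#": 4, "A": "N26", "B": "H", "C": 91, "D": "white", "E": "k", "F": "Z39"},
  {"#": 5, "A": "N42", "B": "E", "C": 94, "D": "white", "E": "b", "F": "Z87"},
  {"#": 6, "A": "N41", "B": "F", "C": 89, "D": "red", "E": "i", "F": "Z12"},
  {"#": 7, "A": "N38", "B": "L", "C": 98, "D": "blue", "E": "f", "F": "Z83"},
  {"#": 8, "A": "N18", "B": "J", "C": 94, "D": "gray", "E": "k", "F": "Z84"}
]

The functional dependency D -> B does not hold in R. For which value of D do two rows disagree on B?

white

D=gray: rows 1, 8 → B = J, J ✓
D=blue: rows 2, 7 → B = L, L ✓
D=red: rows 3, 6 → B = F, F ✓
D=white: rows 4, 5 → B takes values {H, E} — violation
The only D value with inconsistent B is D=white.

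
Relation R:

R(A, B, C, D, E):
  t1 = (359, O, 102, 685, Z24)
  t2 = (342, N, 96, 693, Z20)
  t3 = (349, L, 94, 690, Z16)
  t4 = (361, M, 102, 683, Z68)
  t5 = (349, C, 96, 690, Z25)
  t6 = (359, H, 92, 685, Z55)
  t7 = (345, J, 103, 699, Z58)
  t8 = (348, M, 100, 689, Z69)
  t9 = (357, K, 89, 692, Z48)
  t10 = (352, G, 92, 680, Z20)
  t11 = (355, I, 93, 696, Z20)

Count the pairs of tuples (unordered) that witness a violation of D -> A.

D=685: all 2 rows agree on A — 0 pairs.
D=690: all 2 rows agree on A — 0 pairs.

0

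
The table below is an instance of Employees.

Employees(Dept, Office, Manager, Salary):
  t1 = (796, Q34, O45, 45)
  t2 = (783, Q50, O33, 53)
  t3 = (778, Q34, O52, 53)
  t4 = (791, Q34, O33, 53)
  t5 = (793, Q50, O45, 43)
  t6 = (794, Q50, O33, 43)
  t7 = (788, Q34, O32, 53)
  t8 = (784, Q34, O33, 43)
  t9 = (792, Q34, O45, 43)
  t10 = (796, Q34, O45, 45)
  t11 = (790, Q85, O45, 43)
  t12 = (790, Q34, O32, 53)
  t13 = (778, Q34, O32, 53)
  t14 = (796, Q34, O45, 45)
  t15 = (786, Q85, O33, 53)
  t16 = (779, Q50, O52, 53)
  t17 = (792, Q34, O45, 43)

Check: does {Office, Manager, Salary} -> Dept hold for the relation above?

(Office=Q34, Manager=O45, Salary=45): rows 1, 10, 14 → Dept = 796, 796, 796 ✓
(Office=Q50, Manager=O33, Salary=53): row 2 → Dept = 783 ✓
(Office=Q34, Manager=O52, Salary=53): row 3 → Dept = 778 ✓
(Office=Q34, Manager=O33, Salary=53): row 4 → Dept = 791 ✓
(Office=Q50, Manager=O45, Salary=43): row 5 → Dept = 793 ✓
(Office=Q50, Manager=O33, Salary=43): row 6 → Dept = 794 ✓
(Office=Q34, Manager=O32, Salary=53): rows 7, 12, 13 → Dept takes values {788, 790, 778} — violation
(Office=Q34, Manager=O33, Salary=43): row 8 → Dept = 784 ✓
(Office=Q34, Manager=O45, Salary=43): rows 9, 17 → Dept = 792, 792 ✓
(Office=Q85, Manager=O45, Salary=43): row 11 → Dept = 790 ✓
(Office=Q85, Manager=O33, Salary=53): row 15 → Dept = 786 ✓
(Office=Q50, Manager=O52, Salary=53): row 16 → Dept = 779 ✓
Two rows agree on {Office, Manager, Salary} but differ on Dept, so {Office, Manager, Salary} -> Dept does not hold.

No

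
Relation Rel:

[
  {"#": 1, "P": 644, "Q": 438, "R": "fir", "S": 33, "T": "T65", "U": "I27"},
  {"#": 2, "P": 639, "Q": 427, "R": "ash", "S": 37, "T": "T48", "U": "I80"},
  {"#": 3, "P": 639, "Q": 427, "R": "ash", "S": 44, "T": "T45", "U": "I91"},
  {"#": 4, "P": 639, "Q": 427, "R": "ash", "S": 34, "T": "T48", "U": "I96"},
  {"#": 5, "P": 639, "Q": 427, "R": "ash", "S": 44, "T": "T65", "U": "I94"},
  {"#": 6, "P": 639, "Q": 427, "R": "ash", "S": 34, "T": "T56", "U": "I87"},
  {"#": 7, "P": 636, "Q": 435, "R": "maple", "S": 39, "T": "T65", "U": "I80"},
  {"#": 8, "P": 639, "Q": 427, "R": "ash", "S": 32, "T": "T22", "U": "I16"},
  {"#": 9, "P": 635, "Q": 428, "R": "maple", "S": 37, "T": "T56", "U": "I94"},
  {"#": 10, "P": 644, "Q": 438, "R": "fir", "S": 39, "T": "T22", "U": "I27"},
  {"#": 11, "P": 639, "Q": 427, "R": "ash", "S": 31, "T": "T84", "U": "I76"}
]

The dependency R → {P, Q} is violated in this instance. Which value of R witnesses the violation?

maple

R=fir: rows 1, 10 → {P,Q} = (644, 438), (644, 438) ✓
R=ash: rows 2, 3, 4, 5, 6, 8, 11 → {P,Q} = (639, 427), (639, 427), (639, 427), (639, 427), (639, 427), (639, 427), (639, 427) ✓
R=maple: rows 7, 9 → {P,Q} takes values {(636, 435), (635, 428)} — violation
The only R value with inconsistent RHS is R=maple.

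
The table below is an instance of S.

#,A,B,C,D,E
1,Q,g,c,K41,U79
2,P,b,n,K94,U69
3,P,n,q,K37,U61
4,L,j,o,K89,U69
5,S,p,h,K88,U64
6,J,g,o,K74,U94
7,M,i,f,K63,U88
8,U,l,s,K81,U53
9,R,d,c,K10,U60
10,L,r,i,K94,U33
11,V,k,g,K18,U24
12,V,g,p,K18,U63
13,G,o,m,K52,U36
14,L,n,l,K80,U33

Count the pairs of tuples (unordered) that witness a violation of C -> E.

2

C=c: violating pairs (1,9) — 1 pair.
C=o: violating pairs (4,6) — 1 pair.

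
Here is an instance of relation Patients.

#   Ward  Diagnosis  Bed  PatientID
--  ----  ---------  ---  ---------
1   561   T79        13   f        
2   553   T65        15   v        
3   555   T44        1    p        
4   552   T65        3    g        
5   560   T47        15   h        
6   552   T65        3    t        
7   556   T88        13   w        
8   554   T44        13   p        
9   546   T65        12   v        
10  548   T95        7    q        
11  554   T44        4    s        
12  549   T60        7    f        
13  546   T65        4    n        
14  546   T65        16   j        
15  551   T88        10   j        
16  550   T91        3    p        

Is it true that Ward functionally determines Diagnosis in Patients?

Ward=561: row 1 → Diagnosis = T79 ✓
Ward=553: row 2 → Diagnosis = T65 ✓
Ward=555: row 3 → Diagnosis = T44 ✓
Ward=552: rows 4, 6 → Diagnosis = T65, T65 ✓
Ward=560: row 5 → Diagnosis = T47 ✓
Ward=556: row 7 → Diagnosis = T88 ✓
Ward=554: rows 8, 11 → Diagnosis = T44, T44 ✓
Ward=546: rows 9, 13, 14 → Diagnosis = T65, T65, T65 ✓
Ward=548: row 10 → Diagnosis = T95 ✓
Ward=549: row 12 → Diagnosis = T60 ✓
Ward=551: row 15 → Diagnosis = T88 ✓
Ward=550: row 16 → Diagnosis = T91 ✓
Every Ward value is associated with a single Diagnosis value, so Ward → Diagnosis holds.

Yes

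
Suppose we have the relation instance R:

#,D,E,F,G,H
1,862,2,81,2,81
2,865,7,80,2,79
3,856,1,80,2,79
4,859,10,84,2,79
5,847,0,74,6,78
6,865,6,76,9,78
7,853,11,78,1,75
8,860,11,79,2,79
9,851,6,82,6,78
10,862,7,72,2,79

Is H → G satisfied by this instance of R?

No

H=81: row 1 → G = 2 ✓
H=79: rows 2, 3, 4, 8, 10 → G = 2, 2, 2, 2, 2 ✓
H=78: rows 5, 6, 9 → G takes values {6, 9} — violation
H=75: row 7 → G = 1 ✓
Two rows agree on H but differ on G, so H → G does not hold.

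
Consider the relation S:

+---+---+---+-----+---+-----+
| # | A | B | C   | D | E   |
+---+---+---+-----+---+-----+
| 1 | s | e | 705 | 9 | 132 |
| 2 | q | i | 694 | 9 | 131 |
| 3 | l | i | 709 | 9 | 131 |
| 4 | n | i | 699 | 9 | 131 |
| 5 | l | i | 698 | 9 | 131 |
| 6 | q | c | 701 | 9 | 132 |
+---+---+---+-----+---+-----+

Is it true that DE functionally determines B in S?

No

(D=9, E=132): rows 1, 6 → B takes values {e, c} — violation
(D=9, E=131): rows 2, 3, 4, 5 → B = i, i, i, i ✓
Two rows agree on DE but differ on B, so DE -> B does not hold.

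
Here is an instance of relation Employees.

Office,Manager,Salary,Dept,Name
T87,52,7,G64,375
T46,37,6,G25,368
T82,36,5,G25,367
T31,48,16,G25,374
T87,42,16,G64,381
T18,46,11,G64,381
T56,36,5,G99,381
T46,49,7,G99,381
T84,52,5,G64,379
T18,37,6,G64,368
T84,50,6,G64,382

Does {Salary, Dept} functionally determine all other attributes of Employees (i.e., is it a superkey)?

Two distinct rows share (Salary=6, Dept=G64), so {Salary, Dept} does not determine every attribute — not a superkey.

No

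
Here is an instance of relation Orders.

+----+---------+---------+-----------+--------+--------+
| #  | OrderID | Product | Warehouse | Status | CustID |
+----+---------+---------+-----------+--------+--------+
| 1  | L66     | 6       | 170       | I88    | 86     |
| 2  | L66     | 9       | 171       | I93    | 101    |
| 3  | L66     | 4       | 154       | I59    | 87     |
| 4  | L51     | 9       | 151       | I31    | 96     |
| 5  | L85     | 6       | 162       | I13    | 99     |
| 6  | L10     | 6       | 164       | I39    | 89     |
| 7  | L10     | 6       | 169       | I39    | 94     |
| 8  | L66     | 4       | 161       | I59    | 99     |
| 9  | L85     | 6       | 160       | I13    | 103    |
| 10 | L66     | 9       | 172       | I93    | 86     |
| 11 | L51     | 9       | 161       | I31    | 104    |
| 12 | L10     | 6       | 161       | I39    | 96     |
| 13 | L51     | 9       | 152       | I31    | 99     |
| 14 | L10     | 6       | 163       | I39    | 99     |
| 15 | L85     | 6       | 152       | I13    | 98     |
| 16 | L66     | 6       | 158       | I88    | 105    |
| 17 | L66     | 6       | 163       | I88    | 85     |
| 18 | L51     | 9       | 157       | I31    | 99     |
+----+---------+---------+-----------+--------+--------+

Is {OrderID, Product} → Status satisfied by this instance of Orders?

Yes

(OrderID=L66, Product=6): rows 1, 16, 17 → Status = I88, I88, I88 ✓
(OrderID=L66, Product=9): rows 2, 10 → Status = I93, I93 ✓
(OrderID=L66, Product=4): rows 3, 8 → Status = I59, I59 ✓
(OrderID=L51, Product=9): rows 4, 11, 13, 18 → Status = I31, I31, I31, I31 ✓
(OrderID=L85, Product=6): rows 5, 9, 15 → Status = I13, I13, I13 ✓
(OrderID=L10, Product=6): rows 6, 7, 12, 14 → Status = I39, I39, I39, I39 ✓
Every {OrderID, Product} value is associated with a single Status value, so {OrderID, Product} → Status holds.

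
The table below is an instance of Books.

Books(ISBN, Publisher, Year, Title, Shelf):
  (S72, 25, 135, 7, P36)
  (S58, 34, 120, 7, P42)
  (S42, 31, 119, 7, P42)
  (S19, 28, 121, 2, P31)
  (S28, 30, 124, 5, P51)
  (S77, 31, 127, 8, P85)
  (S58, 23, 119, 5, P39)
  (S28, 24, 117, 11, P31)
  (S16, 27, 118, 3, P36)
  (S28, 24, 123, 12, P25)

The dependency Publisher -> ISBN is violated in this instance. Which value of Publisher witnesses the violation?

Publisher=25: 1 row → ISBN = S72 ✓
Publisher=34: 1 row → ISBN = S58 ✓
Publisher=31: 2 rows → ISBN takes values {S42, S77} — violation
Publisher=28: 1 row → ISBN = S19 ✓
Publisher=30: 1 row → ISBN = S28 ✓
Publisher=23: 1 row → ISBN = S58 ✓
Publisher=24: 2 rows → ISBN = S28, S28 ✓
Publisher=27: 1 row → ISBN = S16 ✓
The only Publisher value with inconsistent ISBN is Publisher=31.

31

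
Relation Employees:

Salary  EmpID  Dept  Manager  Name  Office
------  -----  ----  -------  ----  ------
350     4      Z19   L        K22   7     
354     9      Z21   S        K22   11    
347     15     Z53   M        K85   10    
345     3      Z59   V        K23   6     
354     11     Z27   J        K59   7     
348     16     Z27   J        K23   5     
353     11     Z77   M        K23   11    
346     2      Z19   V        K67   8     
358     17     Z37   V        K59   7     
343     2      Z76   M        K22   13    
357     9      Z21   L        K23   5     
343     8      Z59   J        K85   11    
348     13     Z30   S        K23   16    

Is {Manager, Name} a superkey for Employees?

All 13 rows have distinct {Manager, Name} values, so {Manager, Name} → (all attributes) holds and {Manager, Name} is a superkey.

Yes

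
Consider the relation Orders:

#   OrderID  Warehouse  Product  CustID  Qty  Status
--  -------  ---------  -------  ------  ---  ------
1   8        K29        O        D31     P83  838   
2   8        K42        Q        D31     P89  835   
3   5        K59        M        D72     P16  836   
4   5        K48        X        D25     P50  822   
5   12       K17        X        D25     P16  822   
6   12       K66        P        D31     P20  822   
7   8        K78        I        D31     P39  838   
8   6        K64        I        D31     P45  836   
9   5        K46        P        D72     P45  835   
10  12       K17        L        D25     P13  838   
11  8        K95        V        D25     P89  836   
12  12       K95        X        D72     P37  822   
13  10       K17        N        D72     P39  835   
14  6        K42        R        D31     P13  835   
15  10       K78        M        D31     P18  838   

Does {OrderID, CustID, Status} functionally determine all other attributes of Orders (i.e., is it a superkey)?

No

Rows 1 and 7 have the same {OrderID, CustID, Status} value (OrderID=8, CustID=D31, Status=838) but are distinct tuples, so {OrderID, CustID, Status} does not determine every attribute — not a superkey.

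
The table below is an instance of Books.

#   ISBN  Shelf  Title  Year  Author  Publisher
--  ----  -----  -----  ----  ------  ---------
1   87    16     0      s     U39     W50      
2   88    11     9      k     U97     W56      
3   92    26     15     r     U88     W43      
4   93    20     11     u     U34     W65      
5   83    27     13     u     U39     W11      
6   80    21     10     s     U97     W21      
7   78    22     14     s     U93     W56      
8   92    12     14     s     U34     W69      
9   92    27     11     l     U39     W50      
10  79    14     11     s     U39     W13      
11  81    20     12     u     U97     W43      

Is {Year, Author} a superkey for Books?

No

Rows 1 and 10 have the same {Year, Author} value (Year=s, Author=U39) but are distinct tuples, so {Year, Author} does not determine every attribute — not a superkey.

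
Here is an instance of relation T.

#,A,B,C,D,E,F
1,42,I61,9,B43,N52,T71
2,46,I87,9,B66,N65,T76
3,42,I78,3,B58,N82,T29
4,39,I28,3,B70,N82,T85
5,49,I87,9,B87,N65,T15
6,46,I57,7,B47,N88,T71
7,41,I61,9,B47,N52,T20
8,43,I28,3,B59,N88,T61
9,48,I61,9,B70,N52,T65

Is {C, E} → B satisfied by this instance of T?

No

(C=9, E=N52): rows 1, 7, 9 → B = I61, I61, I61 ✓
(C=9, E=N65): rows 2, 5 → B = I87, I87 ✓
(C=3, E=N82): rows 3, 4 → B takes values {I78, I28} — violation
(C=7, E=N88): row 6 → B = I57 ✓
(C=3, E=N88): row 8 → B = I28 ✓
Two rows agree on {C, E} but differ on B, so {C, E} → B does not hold.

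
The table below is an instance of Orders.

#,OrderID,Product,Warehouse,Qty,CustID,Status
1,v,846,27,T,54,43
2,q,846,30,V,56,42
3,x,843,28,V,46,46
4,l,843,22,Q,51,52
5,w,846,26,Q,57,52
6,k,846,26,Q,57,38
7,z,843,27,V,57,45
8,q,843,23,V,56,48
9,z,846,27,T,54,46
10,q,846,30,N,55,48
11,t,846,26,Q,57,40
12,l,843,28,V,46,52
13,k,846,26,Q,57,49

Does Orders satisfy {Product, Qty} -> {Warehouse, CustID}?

(Product=846, Qty=T): rows 1, 9 → {Warehouse,CustID} = (27, 54), (27, 54) ✓
(Product=846, Qty=V): row 2 → {Warehouse,CustID} = (30, 56) ✓
(Product=843, Qty=V): rows 3, 7, 8, 12 → {Warehouse,CustID} takes values {(28, 46), (27, 57), (23, 56)} — violation
(Product=843, Qty=Q): row 4 → {Warehouse,CustID} = (22, 51) ✓
(Product=846, Qty=Q): rows 5, 6, 11, 13 → {Warehouse,CustID} = (26, 57), (26, 57), (26, 57), (26, 57) ✓
(Product=846, Qty=N): row 10 → {Warehouse,CustID} = (30, 55) ✓
Two rows agree on {Product, Qty} but differ on {Warehouse, CustID}, so {Product, Qty} -> {Warehouse, CustID} does not hold.

No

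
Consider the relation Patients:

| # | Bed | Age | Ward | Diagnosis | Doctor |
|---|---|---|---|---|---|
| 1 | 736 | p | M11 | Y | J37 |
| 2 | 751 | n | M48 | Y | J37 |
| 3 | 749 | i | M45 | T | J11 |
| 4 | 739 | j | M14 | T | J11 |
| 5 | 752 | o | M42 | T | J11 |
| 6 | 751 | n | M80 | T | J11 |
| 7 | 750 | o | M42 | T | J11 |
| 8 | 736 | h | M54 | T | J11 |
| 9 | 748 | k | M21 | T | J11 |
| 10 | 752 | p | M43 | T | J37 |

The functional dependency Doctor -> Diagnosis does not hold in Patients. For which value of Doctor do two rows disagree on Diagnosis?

Doctor=J37: rows 1, 2, 10 → Diagnosis takes values {Y, T} — violation
Doctor=J11: rows 3, 4, 5, 6, 7, 8, 9 → Diagnosis = T, T, T, T, T, T, T ✓
The only Doctor value with inconsistent Diagnosis is Doctor=J37.

J37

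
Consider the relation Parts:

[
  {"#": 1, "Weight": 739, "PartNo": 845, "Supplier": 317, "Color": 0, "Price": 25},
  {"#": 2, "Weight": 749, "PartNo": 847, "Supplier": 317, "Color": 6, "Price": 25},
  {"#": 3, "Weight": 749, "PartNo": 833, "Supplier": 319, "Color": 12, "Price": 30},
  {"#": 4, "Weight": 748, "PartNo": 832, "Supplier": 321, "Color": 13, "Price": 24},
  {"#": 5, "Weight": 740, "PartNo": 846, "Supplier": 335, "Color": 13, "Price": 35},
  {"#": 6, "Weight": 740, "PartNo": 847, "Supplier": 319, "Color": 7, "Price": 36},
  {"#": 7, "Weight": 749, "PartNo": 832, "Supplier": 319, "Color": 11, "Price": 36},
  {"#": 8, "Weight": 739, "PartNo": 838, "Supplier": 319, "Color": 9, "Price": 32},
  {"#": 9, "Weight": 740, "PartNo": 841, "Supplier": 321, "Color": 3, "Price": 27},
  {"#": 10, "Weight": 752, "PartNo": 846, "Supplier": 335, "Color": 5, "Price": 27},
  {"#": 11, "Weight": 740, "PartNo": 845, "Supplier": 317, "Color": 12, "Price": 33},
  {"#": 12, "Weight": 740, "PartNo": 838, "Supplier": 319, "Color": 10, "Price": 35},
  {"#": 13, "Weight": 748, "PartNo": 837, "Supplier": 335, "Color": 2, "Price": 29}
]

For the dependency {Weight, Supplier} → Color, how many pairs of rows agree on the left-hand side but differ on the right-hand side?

(Weight=749, Supplier=319): violating pairs (3,7) — 1 pair.
(Weight=740, Supplier=319): violating pairs (6,12) — 1 pair.

2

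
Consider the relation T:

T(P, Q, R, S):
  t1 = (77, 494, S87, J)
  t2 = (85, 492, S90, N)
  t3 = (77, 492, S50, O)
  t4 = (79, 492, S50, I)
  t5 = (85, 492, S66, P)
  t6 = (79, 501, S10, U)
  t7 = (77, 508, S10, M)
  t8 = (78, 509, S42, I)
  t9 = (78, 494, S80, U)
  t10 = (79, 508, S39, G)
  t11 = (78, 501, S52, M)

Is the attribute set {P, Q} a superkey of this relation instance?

Rows 2 and 5 have the same {P, Q} value (P=85, Q=492) but are distinct tuples, so {P, Q} does not determine every attribute — not a superkey.

No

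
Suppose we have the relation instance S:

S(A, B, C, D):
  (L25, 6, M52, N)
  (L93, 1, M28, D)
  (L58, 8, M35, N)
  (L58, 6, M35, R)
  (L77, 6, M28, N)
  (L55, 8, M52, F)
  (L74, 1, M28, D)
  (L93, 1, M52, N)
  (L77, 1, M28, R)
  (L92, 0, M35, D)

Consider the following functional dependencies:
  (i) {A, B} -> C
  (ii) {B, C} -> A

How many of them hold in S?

(i) {A, B} -> C: (A=L93, B=1): 2 rows → C takes values {M28, M52} — violation — fails.
(ii) {B, C} -> A: (B=1, C=M28): 3 rows → A takes values {L93, L74, L77} — violation — fails.
None of the 2 dependencies hold.

0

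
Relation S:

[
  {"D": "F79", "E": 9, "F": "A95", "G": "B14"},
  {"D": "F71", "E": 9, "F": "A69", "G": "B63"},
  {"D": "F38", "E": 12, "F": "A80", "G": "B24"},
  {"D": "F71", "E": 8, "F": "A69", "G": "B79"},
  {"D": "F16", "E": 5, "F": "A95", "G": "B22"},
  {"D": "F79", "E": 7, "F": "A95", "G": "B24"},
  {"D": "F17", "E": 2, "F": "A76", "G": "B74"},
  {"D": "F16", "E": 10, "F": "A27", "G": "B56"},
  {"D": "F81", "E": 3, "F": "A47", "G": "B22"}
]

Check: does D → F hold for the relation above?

D=F79: 2 rows → F = A95, A95 ✓
D=F71: 2 rows → F = A69, A69 ✓
D=F38: 1 row → F = A80 ✓
D=F16: 2 rows → F takes values {A95, A27} — violation
D=F17: 1 row → F = A76 ✓
D=F81: 1 row → F = A47 ✓
Two rows agree on D but differ on F, so D → F does not hold.

No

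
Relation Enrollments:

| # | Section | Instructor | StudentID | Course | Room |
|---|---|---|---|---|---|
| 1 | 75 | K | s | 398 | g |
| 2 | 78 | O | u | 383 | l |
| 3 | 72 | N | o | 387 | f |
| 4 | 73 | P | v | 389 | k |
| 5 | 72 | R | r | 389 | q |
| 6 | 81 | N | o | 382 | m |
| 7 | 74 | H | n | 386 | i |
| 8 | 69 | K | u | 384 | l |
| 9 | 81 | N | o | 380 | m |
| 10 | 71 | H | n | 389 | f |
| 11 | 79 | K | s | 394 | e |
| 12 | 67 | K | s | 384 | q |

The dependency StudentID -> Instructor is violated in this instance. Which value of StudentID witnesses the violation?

u

StudentID=s: rows 1, 11, 12 → Instructor = K, K, K ✓
StudentID=u: rows 2, 8 → Instructor takes values {O, K} — violation
StudentID=o: rows 3, 6, 9 → Instructor = N, N, N ✓
StudentID=v: row 4 → Instructor = P ✓
StudentID=r: row 5 → Instructor = R ✓
StudentID=n: rows 7, 10 → Instructor = H, H ✓
The only StudentID value with inconsistent Instructor is StudentID=u.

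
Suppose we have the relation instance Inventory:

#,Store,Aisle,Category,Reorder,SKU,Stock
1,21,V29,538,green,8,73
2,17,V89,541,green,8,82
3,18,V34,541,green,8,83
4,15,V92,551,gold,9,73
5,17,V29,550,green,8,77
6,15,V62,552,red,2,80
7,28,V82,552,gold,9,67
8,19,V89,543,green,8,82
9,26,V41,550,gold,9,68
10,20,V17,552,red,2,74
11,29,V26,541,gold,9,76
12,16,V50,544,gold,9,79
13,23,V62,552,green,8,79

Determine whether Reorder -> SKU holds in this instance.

Yes

Reorder=green: rows 1, 2, 3, 5, 8, 13 → SKU = 8, 8, 8, 8, 8, 8 ✓
Reorder=gold: rows 4, 7, 9, 11, 12 → SKU = 9, 9, 9, 9, 9 ✓
Reorder=red: rows 6, 10 → SKU = 2, 2 ✓
Every Reorder value is associated with a single SKU value, so Reorder -> SKU holds.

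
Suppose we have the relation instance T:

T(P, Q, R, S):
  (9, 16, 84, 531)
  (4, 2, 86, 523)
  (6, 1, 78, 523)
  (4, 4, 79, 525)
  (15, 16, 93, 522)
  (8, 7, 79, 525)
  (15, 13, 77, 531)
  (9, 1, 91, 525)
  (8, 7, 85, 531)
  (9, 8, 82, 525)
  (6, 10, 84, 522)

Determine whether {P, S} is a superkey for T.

Two distinct rows share (P=9, S=525), so {P, S} does not determine every attribute — not a superkey.

No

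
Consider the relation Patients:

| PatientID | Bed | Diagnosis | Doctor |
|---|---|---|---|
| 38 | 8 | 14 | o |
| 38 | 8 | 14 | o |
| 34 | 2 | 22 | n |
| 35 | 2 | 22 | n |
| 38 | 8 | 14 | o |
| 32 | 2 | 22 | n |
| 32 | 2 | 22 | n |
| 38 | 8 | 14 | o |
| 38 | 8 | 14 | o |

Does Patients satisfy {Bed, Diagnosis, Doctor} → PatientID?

No

(Bed=8, Diagnosis=14, Doctor=o): 5 rows → PatientID = 38, 38, 38, 38, 38 ✓
(Bed=2, Diagnosis=22, Doctor=n): 4 rows → PatientID takes values {34, 35, 32} — violation
Two rows agree on {Bed, Diagnosis, Doctor} but differ on PatientID, so {Bed, Diagnosis, Doctor} → PatientID does not hold.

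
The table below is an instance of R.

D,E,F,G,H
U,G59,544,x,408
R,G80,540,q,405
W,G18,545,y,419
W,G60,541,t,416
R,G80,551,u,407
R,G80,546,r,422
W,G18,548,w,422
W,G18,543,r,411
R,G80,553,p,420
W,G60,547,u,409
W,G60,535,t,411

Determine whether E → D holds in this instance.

E=G59: 1 row → D = U ✓
E=G80: 4 rows → D = R, R, R, R ✓
E=G18: 3 rows → D = W, W, W ✓
E=G60: 3 rows → D = W, W, W ✓
Every E value is associated with a single D value, so E → D holds.

Yes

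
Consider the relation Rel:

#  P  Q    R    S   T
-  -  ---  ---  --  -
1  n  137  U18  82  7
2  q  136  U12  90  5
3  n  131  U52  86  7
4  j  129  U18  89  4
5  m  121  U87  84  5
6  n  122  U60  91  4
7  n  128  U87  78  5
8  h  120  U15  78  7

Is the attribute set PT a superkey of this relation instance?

Rows 1 and 3 have the same PT value (P=n, T=7) but are distinct tuples, so PT does not determine every attribute — not a superkey.

No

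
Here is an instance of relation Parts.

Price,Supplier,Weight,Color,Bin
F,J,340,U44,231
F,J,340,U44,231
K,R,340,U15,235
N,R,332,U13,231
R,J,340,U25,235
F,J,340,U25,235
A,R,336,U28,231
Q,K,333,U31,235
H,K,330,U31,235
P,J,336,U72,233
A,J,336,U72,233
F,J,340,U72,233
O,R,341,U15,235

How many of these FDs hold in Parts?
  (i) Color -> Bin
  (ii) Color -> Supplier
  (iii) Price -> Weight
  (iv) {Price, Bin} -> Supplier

(i) Color -> Bin: every LHS value maps to a single RHS value — holds.
(ii) Color -> Supplier: every LHS value maps to a single RHS value — holds.
(iii) Price -> Weight: every LHS value maps to a single RHS value — holds.
(iv) {Price, Bin} -> Supplier: every LHS value maps to a single RHS value — holds.
4 of the 4 dependencies hold.

4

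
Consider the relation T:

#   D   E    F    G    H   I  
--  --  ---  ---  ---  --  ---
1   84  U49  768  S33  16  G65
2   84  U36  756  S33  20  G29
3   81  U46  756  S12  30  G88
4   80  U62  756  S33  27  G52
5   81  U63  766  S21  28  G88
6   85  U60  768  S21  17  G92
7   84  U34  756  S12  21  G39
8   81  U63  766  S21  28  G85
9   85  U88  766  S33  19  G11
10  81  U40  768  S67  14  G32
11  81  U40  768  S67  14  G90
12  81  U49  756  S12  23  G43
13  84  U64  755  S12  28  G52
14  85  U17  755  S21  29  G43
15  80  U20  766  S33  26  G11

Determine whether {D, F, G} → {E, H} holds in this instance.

(D=84, F=768, G=S33): row 1 → {E,H} = (U49, 16) ✓
(D=84, F=756, G=S33): row 2 → {E,H} = (U36, 20) ✓
(D=81, F=756, G=S12): rows 3, 12 → {E,H} takes values {(U46, 30), (U49, 23)} — violation
(D=80, F=756, G=S33): row 4 → {E,H} = (U62, 27) ✓
(D=81, F=766, G=S21): rows 5, 8 → {E,H} = (U63, 28), (U63, 28) ✓
(D=85, F=768, G=S21): row 6 → {E,H} = (U60, 17) ✓
(D=84, F=756, G=S12): row 7 → {E,H} = (U34, 21) ✓
(D=85, F=766, G=S33): row 9 → {E,H} = (U88, 19) ✓
(D=81, F=768, G=S67): rows 10, 11 → {E,H} = (U40, 14), (U40, 14) ✓
(D=84, F=755, G=S12): row 13 → {E,H} = (U64, 28) ✓
(D=85, F=755, G=S21): row 14 → {E,H} = (U17, 29) ✓
(D=80, F=766, G=S33): row 15 → {E,H} = (U20, 26) ✓
Two rows agree on {D, F, G} but differ on {E, H}, so {D, F, G} → {E, H} does not hold.

No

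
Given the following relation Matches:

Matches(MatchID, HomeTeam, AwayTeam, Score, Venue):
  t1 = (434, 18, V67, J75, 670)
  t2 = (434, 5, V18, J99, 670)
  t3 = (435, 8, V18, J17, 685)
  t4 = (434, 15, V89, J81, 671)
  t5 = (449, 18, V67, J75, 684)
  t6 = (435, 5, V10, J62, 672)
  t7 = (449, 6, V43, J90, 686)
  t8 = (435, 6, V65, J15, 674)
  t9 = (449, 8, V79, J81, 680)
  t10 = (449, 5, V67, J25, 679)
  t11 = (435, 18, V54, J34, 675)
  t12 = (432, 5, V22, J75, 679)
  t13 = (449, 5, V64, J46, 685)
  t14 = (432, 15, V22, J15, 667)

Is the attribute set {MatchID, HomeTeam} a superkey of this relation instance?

No

Rows 10 and 13 have the same {MatchID, HomeTeam} value (MatchID=449, HomeTeam=5) but are distinct tuples, so {MatchID, HomeTeam} does not determine every attribute — not a superkey.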